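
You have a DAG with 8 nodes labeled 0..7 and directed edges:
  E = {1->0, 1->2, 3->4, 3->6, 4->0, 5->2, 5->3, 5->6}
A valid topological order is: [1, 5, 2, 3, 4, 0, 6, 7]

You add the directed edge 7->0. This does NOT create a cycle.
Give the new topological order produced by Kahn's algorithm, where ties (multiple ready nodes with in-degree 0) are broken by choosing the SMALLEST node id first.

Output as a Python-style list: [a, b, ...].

Answer: [1, 5, 2, 3, 4, 6, 7, 0]

Derivation:
Old toposort: [1, 5, 2, 3, 4, 0, 6, 7]
Added edge: 7->0
Position of 7 (7) > position of 0 (5). Must reorder: 7 must now come before 0.
Run Kahn's algorithm (break ties by smallest node id):
  initial in-degrees: [3, 0, 2, 1, 1, 0, 2, 0]
  ready (indeg=0): [1, 5, 7]
  pop 1: indeg[0]->2; indeg[2]->1 | ready=[5, 7] | order so far=[1]
  pop 5: indeg[2]->0; indeg[3]->0; indeg[6]->1 | ready=[2, 3, 7] | order so far=[1, 5]
  pop 2: no out-edges | ready=[3, 7] | order so far=[1, 5, 2]
  pop 3: indeg[4]->0; indeg[6]->0 | ready=[4, 6, 7] | order so far=[1, 5, 2, 3]
  pop 4: indeg[0]->1 | ready=[6, 7] | order so far=[1, 5, 2, 3, 4]
  pop 6: no out-edges | ready=[7] | order so far=[1, 5, 2, 3, 4, 6]
  pop 7: indeg[0]->0 | ready=[0] | order so far=[1, 5, 2, 3, 4, 6, 7]
  pop 0: no out-edges | ready=[] | order so far=[1, 5, 2, 3, 4, 6, 7, 0]
  Result: [1, 5, 2, 3, 4, 6, 7, 0]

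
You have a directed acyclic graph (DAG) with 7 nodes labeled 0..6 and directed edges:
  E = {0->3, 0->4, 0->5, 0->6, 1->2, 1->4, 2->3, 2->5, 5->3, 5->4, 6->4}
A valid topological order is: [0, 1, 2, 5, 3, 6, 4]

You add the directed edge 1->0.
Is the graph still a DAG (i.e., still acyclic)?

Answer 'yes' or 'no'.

Answer: yes

Derivation:
Given toposort: [0, 1, 2, 5, 3, 6, 4]
Position of 1: index 1; position of 0: index 0
New edge 1->0: backward (u after v in old order)
Backward edge: old toposort is now invalid. Check if this creates a cycle.
Does 0 already reach 1? Reachable from 0: [0, 3, 4, 5, 6]. NO -> still a DAG (reorder needed).
Still a DAG? yes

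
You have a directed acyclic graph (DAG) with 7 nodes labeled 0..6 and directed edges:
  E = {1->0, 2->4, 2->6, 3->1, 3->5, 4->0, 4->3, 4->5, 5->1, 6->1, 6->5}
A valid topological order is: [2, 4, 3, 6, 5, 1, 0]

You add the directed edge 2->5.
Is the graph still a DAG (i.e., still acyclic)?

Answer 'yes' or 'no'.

Answer: yes

Derivation:
Given toposort: [2, 4, 3, 6, 5, 1, 0]
Position of 2: index 0; position of 5: index 4
New edge 2->5: forward
Forward edge: respects the existing order. Still a DAG, same toposort still valid.
Still a DAG? yes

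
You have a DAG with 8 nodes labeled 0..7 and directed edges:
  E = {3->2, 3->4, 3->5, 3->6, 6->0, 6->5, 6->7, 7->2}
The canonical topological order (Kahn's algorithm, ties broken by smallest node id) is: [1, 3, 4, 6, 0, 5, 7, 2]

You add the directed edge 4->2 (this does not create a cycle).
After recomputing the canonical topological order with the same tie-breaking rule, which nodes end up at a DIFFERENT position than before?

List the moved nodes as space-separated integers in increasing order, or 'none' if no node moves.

Old toposort: [1, 3, 4, 6, 0, 5, 7, 2]
Added edge 4->2
Recompute Kahn (smallest-id tiebreak):
  initial in-degrees: [1, 0, 3, 0, 1, 2, 1, 1]
  ready (indeg=0): [1, 3]
  pop 1: no out-edges | ready=[3] | order so far=[1]
  pop 3: indeg[2]->2; indeg[4]->0; indeg[5]->1; indeg[6]->0 | ready=[4, 6] | order so far=[1, 3]
  pop 4: indeg[2]->1 | ready=[6] | order so far=[1, 3, 4]
  pop 6: indeg[0]->0; indeg[5]->0; indeg[7]->0 | ready=[0, 5, 7] | order so far=[1, 3, 4, 6]
  pop 0: no out-edges | ready=[5, 7] | order so far=[1, 3, 4, 6, 0]
  pop 5: no out-edges | ready=[7] | order so far=[1, 3, 4, 6, 0, 5]
  pop 7: indeg[2]->0 | ready=[2] | order so far=[1, 3, 4, 6, 0, 5, 7]
  pop 2: no out-edges | ready=[] | order so far=[1, 3, 4, 6, 0, 5, 7, 2]
New canonical toposort: [1, 3, 4, 6, 0, 5, 7, 2]
Compare positions:
  Node 0: index 4 -> 4 (same)
  Node 1: index 0 -> 0 (same)
  Node 2: index 7 -> 7 (same)
  Node 3: index 1 -> 1 (same)
  Node 4: index 2 -> 2 (same)
  Node 5: index 5 -> 5 (same)
  Node 6: index 3 -> 3 (same)
  Node 7: index 6 -> 6 (same)
Nodes that changed position: none

Answer: none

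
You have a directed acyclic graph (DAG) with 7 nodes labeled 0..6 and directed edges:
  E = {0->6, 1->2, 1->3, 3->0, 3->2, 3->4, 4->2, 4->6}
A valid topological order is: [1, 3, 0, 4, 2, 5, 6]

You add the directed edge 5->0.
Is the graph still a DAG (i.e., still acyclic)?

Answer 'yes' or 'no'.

Answer: yes

Derivation:
Given toposort: [1, 3, 0, 4, 2, 5, 6]
Position of 5: index 5; position of 0: index 2
New edge 5->0: backward (u after v in old order)
Backward edge: old toposort is now invalid. Check if this creates a cycle.
Does 0 already reach 5? Reachable from 0: [0, 6]. NO -> still a DAG (reorder needed).
Still a DAG? yes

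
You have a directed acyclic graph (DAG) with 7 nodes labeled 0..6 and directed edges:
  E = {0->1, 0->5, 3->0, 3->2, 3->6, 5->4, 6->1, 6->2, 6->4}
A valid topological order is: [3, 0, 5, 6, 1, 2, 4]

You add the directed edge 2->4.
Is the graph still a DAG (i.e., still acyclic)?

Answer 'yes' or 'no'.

Answer: yes

Derivation:
Given toposort: [3, 0, 5, 6, 1, 2, 4]
Position of 2: index 5; position of 4: index 6
New edge 2->4: forward
Forward edge: respects the existing order. Still a DAG, same toposort still valid.
Still a DAG? yes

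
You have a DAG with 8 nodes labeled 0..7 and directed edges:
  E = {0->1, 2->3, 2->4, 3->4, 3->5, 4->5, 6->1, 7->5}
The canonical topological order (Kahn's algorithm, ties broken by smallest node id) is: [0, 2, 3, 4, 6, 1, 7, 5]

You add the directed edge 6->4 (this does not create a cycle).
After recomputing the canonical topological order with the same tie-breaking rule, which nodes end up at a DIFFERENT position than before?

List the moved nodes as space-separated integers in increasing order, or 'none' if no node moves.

Answer: 1 4 6

Derivation:
Old toposort: [0, 2, 3, 4, 6, 1, 7, 5]
Added edge 6->4
Recompute Kahn (smallest-id tiebreak):
  initial in-degrees: [0, 2, 0, 1, 3, 3, 0, 0]
  ready (indeg=0): [0, 2, 6, 7]
  pop 0: indeg[1]->1 | ready=[2, 6, 7] | order so far=[0]
  pop 2: indeg[3]->0; indeg[4]->2 | ready=[3, 6, 7] | order so far=[0, 2]
  pop 3: indeg[4]->1; indeg[5]->2 | ready=[6, 7] | order so far=[0, 2, 3]
  pop 6: indeg[1]->0; indeg[4]->0 | ready=[1, 4, 7] | order so far=[0, 2, 3, 6]
  pop 1: no out-edges | ready=[4, 7] | order so far=[0, 2, 3, 6, 1]
  pop 4: indeg[5]->1 | ready=[7] | order so far=[0, 2, 3, 6, 1, 4]
  pop 7: indeg[5]->0 | ready=[5] | order so far=[0, 2, 3, 6, 1, 4, 7]
  pop 5: no out-edges | ready=[] | order so far=[0, 2, 3, 6, 1, 4, 7, 5]
New canonical toposort: [0, 2, 3, 6, 1, 4, 7, 5]
Compare positions:
  Node 0: index 0 -> 0 (same)
  Node 1: index 5 -> 4 (moved)
  Node 2: index 1 -> 1 (same)
  Node 3: index 2 -> 2 (same)
  Node 4: index 3 -> 5 (moved)
  Node 5: index 7 -> 7 (same)
  Node 6: index 4 -> 3 (moved)
  Node 7: index 6 -> 6 (same)
Nodes that changed position: 1 4 6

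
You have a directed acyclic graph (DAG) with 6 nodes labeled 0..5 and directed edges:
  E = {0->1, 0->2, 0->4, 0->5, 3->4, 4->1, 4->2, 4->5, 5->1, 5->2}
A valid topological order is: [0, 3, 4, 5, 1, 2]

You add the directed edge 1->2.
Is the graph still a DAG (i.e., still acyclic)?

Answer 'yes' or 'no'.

Answer: yes

Derivation:
Given toposort: [0, 3, 4, 5, 1, 2]
Position of 1: index 4; position of 2: index 5
New edge 1->2: forward
Forward edge: respects the existing order. Still a DAG, same toposort still valid.
Still a DAG? yes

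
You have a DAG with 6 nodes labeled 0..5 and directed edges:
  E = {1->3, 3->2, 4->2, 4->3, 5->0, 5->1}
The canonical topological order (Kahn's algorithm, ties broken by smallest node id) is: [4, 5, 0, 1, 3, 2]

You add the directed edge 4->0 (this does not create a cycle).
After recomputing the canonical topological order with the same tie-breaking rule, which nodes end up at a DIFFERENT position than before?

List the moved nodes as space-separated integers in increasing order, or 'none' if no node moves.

Old toposort: [4, 5, 0, 1, 3, 2]
Added edge 4->0
Recompute Kahn (smallest-id tiebreak):
  initial in-degrees: [2, 1, 2, 2, 0, 0]
  ready (indeg=0): [4, 5]
  pop 4: indeg[0]->1; indeg[2]->1; indeg[3]->1 | ready=[5] | order so far=[4]
  pop 5: indeg[0]->0; indeg[1]->0 | ready=[0, 1] | order so far=[4, 5]
  pop 0: no out-edges | ready=[1] | order so far=[4, 5, 0]
  pop 1: indeg[3]->0 | ready=[3] | order so far=[4, 5, 0, 1]
  pop 3: indeg[2]->0 | ready=[2] | order so far=[4, 5, 0, 1, 3]
  pop 2: no out-edges | ready=[] | order so far=[4, 5, 0, 1, 3, 2]
New canonical toposort: [4, 5, 0, 1, 3, 2]
Compare positions:
  Node 0: index 2 -> 2 (same)
  Node 1: index 3 -> 3 (same)
  Node 2: index 5 -> 5 (same)
  Node 3: index 4 -> 4 (same)
  Node 4: index 0 -> 0 (same)
  Node 5: index 1 -> 1 (same)
Nodes that changed position: none

Answer: none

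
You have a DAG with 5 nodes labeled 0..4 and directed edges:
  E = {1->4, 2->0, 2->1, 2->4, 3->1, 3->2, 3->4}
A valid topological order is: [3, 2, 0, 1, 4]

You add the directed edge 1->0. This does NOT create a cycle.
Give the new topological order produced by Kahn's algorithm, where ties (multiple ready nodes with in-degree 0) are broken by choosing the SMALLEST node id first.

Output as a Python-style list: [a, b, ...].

Answer: [3, 2, 1, 0, 4]

Derivation:
Old toposort: [3, 2, 0, 1, 4]
Added edge: 1->0
Position of 1 (3) > position of 0 (2). Must reorder: 1 must now come before 0.
Run Kahn's algorithm (break ties by smallest node id):
  initial in-degrees: [2, 2, 1, 0, 3]
  ready (indeg=0): [3]
  pop 3: indeg[1]->1; indeg[2]->0; indeg[4]->2 | ready=[2] | order so far=[3]
  pop 2: indeg[0]->1; indeg[1]->0; indeg[4]->1 | ready=[1] | order so far=[3, 2]
  pop 1: indeg[0]->0; indeg[4]->0 | ready=[0, 4] | order so far=[3, 2, 1]
  pop 0: no out-edges | ready=[4] | order so far=[3, 2, 1, 0]
  pop 4: no out-edges | ready=[] | order so far=[3, 2, 1, 0, 4]
  Result: [3, 2, 1, 0, 4]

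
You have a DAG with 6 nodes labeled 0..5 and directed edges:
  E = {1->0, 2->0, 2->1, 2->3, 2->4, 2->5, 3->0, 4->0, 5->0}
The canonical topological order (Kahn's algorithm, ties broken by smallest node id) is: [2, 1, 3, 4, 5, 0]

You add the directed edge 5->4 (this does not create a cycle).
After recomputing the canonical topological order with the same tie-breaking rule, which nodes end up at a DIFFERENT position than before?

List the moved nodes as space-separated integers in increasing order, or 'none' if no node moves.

Old toposort: [2, 1, 3, 4, 5, 0]
Added edge 5->4
Recompute Kahn (smallest-id tiebreak):
  initial in-degrees: [5, 1, 0, 1, 2, 1]
  ready (indeg=0): [2]
  pop 2: indeg[0]->4; indeg[1]->0; indeg[3]->0; indeg[4]->1; indeg[5]->0 | ready=[1, 3, 5] | order so far=[2]
  pop 1: indeg[0]->3 | ready=[3, 5] | order so far=[2, 1]
  pop 3: indeg[0]->2 | ready=[5] | order so far=[2, 1, 3]
  pop 5: indeg[0]->1; indeg[4]->0 | ready=[4] | order so far=[2, 1, 3, 5]
  pop 4: indeg[0]->0 | ready=[0] | order so far=[2, 1, 3, 5, 4]
  pop 0: no out-edges | ready=[] | order so far=[2, 1, 3, 5, 4, 0]
New canonical toposort: [2, 1, 3, 5, 4, 0]
Compare positions:
  Node 0: index 5 -> 5 (same)
  Node 1: index 1 -> 1 (same)
  Node 2: index 0 -> 0 (same)
  Node 3: index 2 -> 2 (same)
  Node 4: index 3 -> 4 (moved)
  Node 5: index 4 -> 3 (moved)
Nodes that changed position: 4 5

Answer: 4 5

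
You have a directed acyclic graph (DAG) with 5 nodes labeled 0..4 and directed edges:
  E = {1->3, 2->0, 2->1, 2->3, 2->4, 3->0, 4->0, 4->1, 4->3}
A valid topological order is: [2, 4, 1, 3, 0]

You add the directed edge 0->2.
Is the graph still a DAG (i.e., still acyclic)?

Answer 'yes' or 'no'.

Answer: no

Derivation:
Given toposort: [2, 4, 1, 3, 0]
Position of 0: index 4; position of 2: index 0
New edge 0->2: backward (u after v in old order)
Backward edge: old toposort is now invalid. Check if this creates a cycle.
Does 2 already reach 0? Reachable from 2: [0, 1, 2, 3, 4]. YES -> cycle!
Still a DAG? no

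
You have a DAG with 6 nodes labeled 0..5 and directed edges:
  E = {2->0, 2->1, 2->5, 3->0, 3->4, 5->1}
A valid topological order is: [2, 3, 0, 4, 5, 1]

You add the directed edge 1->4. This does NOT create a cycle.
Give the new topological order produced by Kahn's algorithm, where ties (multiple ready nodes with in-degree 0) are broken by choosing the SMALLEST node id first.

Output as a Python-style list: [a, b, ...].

Old toposort: [2, 3, 0, 4, 5, 1]
Added edge: 1->4
Position of 1 (5) > position of 4 (3). Must reorder: 1 must now come before 4.
Run Kahn's algorithm (break ties by smallest node id):
  initial in-degrees: [2, 2, 0, 0, 2, 1]
  ready (indeg=0): [2, 3]
  pop 2: indeg[0]->1; indeg[1]->1; indeg[5]->0 | ready=[3, 5] | order so far=[2]
  pop 3: indeg[0]->0; indeg[4]->1 | ready=[0, 5] | order so far=[2, 3]
  pop 0: no out-edges | ready=[5] | order so far=[2, 3, 0]
  pop 5: indeg[1]->0 | ready=[1] | order so far=[2, 3, 0, 5]
  pop 1: indeg[4]->0 | ready=[4] | order so far=[2, 3, 0, 5, 1]
  pop 4: no out-edges | ready=[] | order so far=[2, 3, 0, 5, 1, 4]
  Result: [2, 3, 0, 5, 1, 4]

Answer: [2, 3, 0, 5, 1, 4]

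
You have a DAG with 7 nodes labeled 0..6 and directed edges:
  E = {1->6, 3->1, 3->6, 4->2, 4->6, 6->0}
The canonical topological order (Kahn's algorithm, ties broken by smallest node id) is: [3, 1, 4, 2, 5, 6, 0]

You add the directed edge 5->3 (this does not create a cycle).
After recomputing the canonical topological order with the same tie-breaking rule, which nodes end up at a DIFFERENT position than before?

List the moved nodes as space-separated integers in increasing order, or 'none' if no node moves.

Answer: 1 2 3 4 5

Derivation:
Old toposort: [3, 1, 4, 2, 5, 6, 0]
Added edge 5->3
Recompute Kahn (smallest-id tiebreak):
  initial in-degrees: [1, 1, 1, 1, 0, 0, 3]
  ready (indeg=0): [4, 5]
  pop 4: indeg[2]->0; indeg[6]->2 | ready=[2, 5] | order so far=[4]
  pop 2: no out-edges | ready=[5] | order so far=[4, 2]
  pop 5: indeg[3]->0 | ready=[3] | order so far=[4, 2, 5]
  pop 3: indeg[1]->0; indeg[6]->1 | ready=[1] | order so far=[4, 2, 5, 3]
  pop 1: indeg[6]->0 | ready=[6] | order so far=[4, 2, 5, 3, 1]
  pop 6: indeg[0]->0 | ready=[0] | order so far=[4, 2, 5, 3, 1, 6]
  pop 0: no out-edges | ready=[] | order so far=[4, 2, 5, 3, 1, 6, 0]
New canonical toposort: [4, 2, 5, 3, 1, 6, 0]
Compare positions:
  Node 0: index 6 -> 6 (same)
  Node 1: index 1 -> 4 (moved)
  Node 2: index 3 -> 1 (moved)
  Node 3: index 0 -> 3 (moved)
  Node 4: index 2 -> 0 (moved)
  Node 5: index 4 -> 2 (moved)
  Node 6: index 5 -> 5 (same)
Nodes that changed position: 1 2 3 4 5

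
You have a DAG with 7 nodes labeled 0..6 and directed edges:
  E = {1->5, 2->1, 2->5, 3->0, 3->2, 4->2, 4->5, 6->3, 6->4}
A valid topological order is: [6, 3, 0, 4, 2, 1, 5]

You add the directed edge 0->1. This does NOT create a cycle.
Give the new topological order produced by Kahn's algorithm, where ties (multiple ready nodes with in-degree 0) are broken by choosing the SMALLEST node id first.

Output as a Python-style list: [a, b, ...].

Answer: [6, 3, 0, 4, 2, 1, 5]

Derivation:
Old toposort: [6, 3, 0, 4, 2, 1, 5]
Added edge: 0->1
Position of 0 (2) < position of 1 (5). Old order still valid.
Run Kahn's algorithm (break ties by smallest node id):
  initial in-degrees: [1, 2, 2, 1, 1, 3, 0]
  ready (indeg=0): [6]
  pop 6: indeg[3]->0; indeg[4]->0 | ready=[3, 4] | order so far=[6]
  pop 3: indeg[0]->0; indeg[2]->1 | ready=[0, 4] | order so far=[6, 3]
  pop 0: indeg[1]->1 | ready=[4] | order so far=[6, 3, 0]
  pop 4: indeg[2]->0; indeg[5]->2 | ready=[2] | order so far=[6, 3, 0, 4]
  pop 2: indeg[1]->0; indeg[5]->1 | ready=[1] | order so far=[6, 3, 0, 4, 2]
  pop 1: indeg[5]->0 | ready=[5] | order so far=[6, 3, 0, 4, 2, 1]
  pop 5: no out-edges | ready=[] | order so far=[6, 3, 0, 4, 2, 1, 5]
  Result: [6, 3, 0, 4, 2, 1, 5]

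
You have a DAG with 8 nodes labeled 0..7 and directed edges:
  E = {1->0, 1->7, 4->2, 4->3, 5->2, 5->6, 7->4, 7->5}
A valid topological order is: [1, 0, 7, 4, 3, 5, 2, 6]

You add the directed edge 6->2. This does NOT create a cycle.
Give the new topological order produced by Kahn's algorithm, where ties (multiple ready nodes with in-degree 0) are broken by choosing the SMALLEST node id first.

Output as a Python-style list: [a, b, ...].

Answer: [1, 0, 7, 4, 3, 5, 6, 2]

Derivation:
Old toposort: [1, 0, 7, 4, 3, 5, 2, 6]
Added edge: 6->2
Position of 6 (7) > position of 2 (6). Must reorder: 6 must now come before 2.
Run Kahn's algorithm (break ties by smallest node id):
  initial in-degrees: [1, 0, 3, 1, 1, 1, 1, 1]
  ready (indeg=0): [1]
  pop 1: indeg[0]->0; indeg[7]->0 | ready=[0, 7] | order so far=[1]
  pop 0: no out-edges | ready=[7] | order so far=[1, 0]
  pop 7: indeg[4]->0; indeg[5]->0 | ready=[4, 5] | order so far=[1, 0, 7]
  pop 4: indeg[2]->2; indeg[3]->0 | ready=[3, 5] | order so far=[1, 0, 7, 4]
  pop 3: no out-edges | ready=[5] | order so far=[1, 0, 7, 4, 3]
  pop 5: indeg[2]->1; indeg[6]->0 | ready=[6] | order so far=[1, 0, 7, 4, 3, 5]
  pop 6: indeg[2]->0 | ready=[2] | order so far=[1, 0, 7, 4, 3, 5, 6]
  pop 2: no out-edges | ready=[] | order so far=[1, 0, 7, 4, 3, 5, 6, 2]
  Result: [1, 0, 7, 4, 3, 5, 6, 2]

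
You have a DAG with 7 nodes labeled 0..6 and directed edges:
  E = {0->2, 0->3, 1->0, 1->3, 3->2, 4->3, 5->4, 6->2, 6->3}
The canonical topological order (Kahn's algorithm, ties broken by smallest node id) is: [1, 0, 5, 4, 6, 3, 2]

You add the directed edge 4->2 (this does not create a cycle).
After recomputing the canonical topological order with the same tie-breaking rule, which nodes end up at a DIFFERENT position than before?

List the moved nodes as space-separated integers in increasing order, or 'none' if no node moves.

Old toposort: [1, 0, 5, 4, 6, 3, 2]
Added edge 4->2
Recompute Kahn (smallest-id tiebreak):
  initial in-degrees: [1, 0, 4, 4, 1, 0, 0]
  ready (indeg=0): [1, 5, 6]
  pop 1: indeg[0]->0; indeg[3]->3 | ready=[0, 5, 6] | order so far=[1]
  pop 0: indeg[2]->3; indeg[3]->2 | ready=[5, 6] | order so far=[1, 0]
  pop 5: indeg[4]->0 | ready=[4, 6] | order so far=[1, 0, 5]
  pop 4: indeg[2]->2; indeg[3]->1 | ready=[6] | order so far=[1, 0, 5, 4]
  pop 6: indeg[2]->1; indeg[3]->0 | ready=[3] | order so far=[1, 0, 5, 4, 6]
  pop 3: indeg[2]->0 | ready=[2] | order so far=[1, 0, 5, 4, 6, 3]
  pop 2: no out-edges | ready=[] | order so far=[1, 0, 5, 4, 6, 3, 2]
New canonical toposort: [1, 0, 5, 4, 6, 3, 2]
Compare positions:
  Node 0: index 1 -> 1 (same)
  Node 1: index 0 -> 0 (same)
  Node 2: index 6 -> 6 (same)
  Node 3: index 5 -> 5 (same)
  Node 4: index 3 -> 3 (same)
  Node 5: index 2 -> 2 (same)
  Node 6: index 4 -> 4 (same)
Nodes that changed position: none

Answer: none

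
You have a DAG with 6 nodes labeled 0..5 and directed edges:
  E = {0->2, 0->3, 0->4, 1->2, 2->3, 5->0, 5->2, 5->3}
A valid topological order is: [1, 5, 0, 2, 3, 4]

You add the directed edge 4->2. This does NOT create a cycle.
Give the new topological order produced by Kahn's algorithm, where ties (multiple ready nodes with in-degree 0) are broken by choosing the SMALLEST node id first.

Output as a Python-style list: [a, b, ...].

Old toposort: [1, 5, 0, 2, 3, 4]
Added edge: 4->2
Position of 4 (5) > position of 2 (3). Must reorder: 4 must now come before 2.
Run Kahn's algorithm (break ties by smallest node id):
  initial in-degrees: [1, 0, 4, 3, 1, 0]
  ready (indeg=0): [1, 5]
  pop 1: indeg[2]->3 | ready=[5] | order so far=[1]
  pop 5: indeg[0]->0; indeg[2]->2; indeg[3]->2 | ready=[0] | order so far=[1, 5]
  pop 0: indeg[2]->1; indeg[3]->1; indeg[4]->0 | ready=[4] | order so far=[1, 5, 0]
  pop 4: indeg[2]->0 | ready=[2] | order so far=[1, 5, 0, 4]
  pop 2: indeg[3]->0 | ready=[3] | order so far=[1, 5, 0, 4, 2]
  pop 3: no out-edges | ready=[] | order so far=[1, 5, 0, 4, 2, 3]
  Result: [1, 5, 0, 4, 2, 3]

Answer: [1, 5, 0, 4, 2, 3]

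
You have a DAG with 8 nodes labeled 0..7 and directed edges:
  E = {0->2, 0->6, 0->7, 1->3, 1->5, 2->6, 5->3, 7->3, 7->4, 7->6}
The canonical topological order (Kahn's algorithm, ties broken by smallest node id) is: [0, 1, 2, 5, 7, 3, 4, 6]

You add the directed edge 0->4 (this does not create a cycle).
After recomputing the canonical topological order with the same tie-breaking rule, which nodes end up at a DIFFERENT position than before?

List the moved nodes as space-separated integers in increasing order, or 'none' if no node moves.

Old toposort: [0, 1, 2, 5, 7, 3, 4, 6]
Added edge 0->4
Recompute Kahn (smallest-id tiebreak):
  initial in-degrees: [0, 0, 1, 3, 2, 1, 3, 1]
  ready (indeg=0): [0, 1]
  pop 0: indeg[2]->0; indeg[4]->1; indeg[6]->2; indeg[7]->0 | ready=[1, 2, 7] | order so far=[0]
  pop 1: indeg[3]->2; indeg[5]->0 | ready=[2, 5, 7] | order so far=[0, 1]
  pop 2: indeg[6]->1 | ready=[5, 7] | order so far=[0, 1, 2]
  pop 5: indeg[3]->1 | ready=[7] | order so far=[0, 1, 2, 5]
  pop 7: indeg[3]->0; indeg[4]->0; indeg[6]->0 | ready=[3, 4, 6] | order so far=[0, 1, 2, 5, 7]
  pop 3: no out-edges | ready=[4, 6] | order so far=[0, 1, 2, 5, 7, 3]
  pop 4: no out-edges | ready=[6] | order so far=[0, 1, 2, 5, 7, 3, 4]
  pop 6: no out-edges | ready=[] | order so far=[0, 1, 2, 5, 7, 3, 4, 6]
New canonical toposort: [0, 1, 2, 5, 7, 3, 4, 6]
Compare positions:
  Node 0: index 0 -> 0 (same)
  Node 1: index 1 -> 1 (same)
  Node 2: index 2 -> 2 (same)
  Node 3: index 5 -> 5 (same)
  Node 4: index 6 -> 6 (same)
  Node 5: index 3 -> 3 (same)
  Node 6: index 7 -> 7 (same)
  Node 7: index 4 -> 4 (same)
Nodes that changed position: none

Answer: none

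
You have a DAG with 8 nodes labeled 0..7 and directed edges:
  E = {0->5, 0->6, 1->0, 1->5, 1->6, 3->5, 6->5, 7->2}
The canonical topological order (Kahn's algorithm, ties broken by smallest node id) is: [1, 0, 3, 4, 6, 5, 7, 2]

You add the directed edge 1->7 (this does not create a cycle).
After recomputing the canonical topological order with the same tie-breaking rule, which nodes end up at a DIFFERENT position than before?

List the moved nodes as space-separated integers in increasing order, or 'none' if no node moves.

Old toposort: [1, 0, 3, 4, 6, 5, 7, 2]
Added edge 1->7
Recompute Kahn (smallest-id tiebreak):
  initial in-degrees: [1, 0, 1, 0, 0, 4, 2, 1]
  ready (indeg=0): [1, 3, 4]
  pop 1: indeg[0]->0; indeg[5]->3; indeg[6]->1; indeg[7]->0 | ready=[0, 3, 4, 7] | order so far=[1]
  pop 0: indeg[5]->2; indeg[6]->0 | ready=[3, 4, 6, 7] | order so far=[1, 0]
  pop 3: indeg[5]->1 | ready=[4, 6, 7] | order so far=[1, 0, 3]
  pop 4: no out-edges | ready=[6, 7] | order so far=[1, 0, 3, 4]
  pop 6: indeg[5]->0 | ready=[5, 7] | order so far=[1, 0, 3, 4, 6]
  pop 5: no out-edges | ready=[7] | order so far=[1, 0, 3, 4, 6, 5]
  pop 7: indeg[2]->0 | ready=[2] | order so far=[1, 0, 3, 4, 6, 5, 7]
  pop 2: no out-edges | ready=[] | order so far=[1, 0, 3, 4, 6, 5, 7, 2]
New canonical toposort: [1, 0, 3, 4, 6, 5, 7, 2]
Compare positions:
  Node 0: index 1 -> 1 (same)
  Node 1: index 0 -> 0 (same)
  Node 2: index 7 -> 7 (same)
  Node 3: index 2 -> 2 (same)
  Node 4: index 3 -> 3 (same)
  Node 5: index 5 -> 5 (same)
  Node 6: index 4 -> 4 (same)
  Node 7: index 6 -> 6 (same)
Nodes that changed position: none

Answer: none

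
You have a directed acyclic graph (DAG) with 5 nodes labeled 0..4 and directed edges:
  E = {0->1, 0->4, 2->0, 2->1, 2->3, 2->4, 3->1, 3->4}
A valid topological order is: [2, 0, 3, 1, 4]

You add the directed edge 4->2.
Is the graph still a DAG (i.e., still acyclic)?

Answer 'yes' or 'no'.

Answer: no

Derivation:
Given toposort: [2, 0, 3, 1, 4]
Position of 4: index 4; position of 2: index 0
New edge 4->2: backward (u after v in old order)
Backward edge: old toposort is now invalid. Check if this creates a cycle.
Does 2 already reach 4? Reachable from 2: [0, 1, 2, 3, 4]. YES -> cycle!
Still a DAG? no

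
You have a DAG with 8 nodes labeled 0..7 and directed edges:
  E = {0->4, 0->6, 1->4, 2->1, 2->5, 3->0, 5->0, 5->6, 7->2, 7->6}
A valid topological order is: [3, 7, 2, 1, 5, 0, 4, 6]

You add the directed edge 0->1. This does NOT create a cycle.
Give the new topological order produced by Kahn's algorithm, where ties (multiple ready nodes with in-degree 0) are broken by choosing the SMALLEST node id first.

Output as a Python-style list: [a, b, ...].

Answer: [3, 7, 2, 5, 0, 1, 4, 6]

Derivation:
Old toposort: [3, 7, 2, 1, 5, 0, 4, 6]
Added edge: 0->1
Position of 0 (5) > position of 1 (3). Must reorder: 0 must now come before 1.
Run Kahn's algorithm (break ties by smallest node id):
  initial in-degrees: [2, 2, 1, 0, 2, 1, 3, 0]
  ready (indeg=0): [3, 7]
  pop 3: indeg[0]->1 | ready=[7] | order so far=[3]
  pop 7: indeg[2]->0; indeg[6]->2 | ready=[2] | order so far=[3, 7]
  pop 2: indeg[1]->1; indeg[5]->0 | ready=[5] | order so far=[3, 7, 2]
  pop 5: indeg[0]->0; indeg[6]->1 | ready=[0] | order so far=[3, 7, 2, 5]
  pop 0: indeg[1]->0; indeg[4]->1; indeg[6]->0 | ready=[1, 6] | order so far=[3, 7, 2, 5, 0]
  pop 1: indeg[4]->0 | ready=[4, 6] | order so far=[3, 7, 2, 5, 0, 1]
  pop 4: no out-edges | ready=[6] | order so far=[3, 7, 2, 5, 0, 1, 4]
  pop 6: no out-edges | ready=[] | order so far=[3, 7, 2, 5, 0, 1, 4, 6]
  Result: [3, 7, 2, 5, 0, 1, 4, 6]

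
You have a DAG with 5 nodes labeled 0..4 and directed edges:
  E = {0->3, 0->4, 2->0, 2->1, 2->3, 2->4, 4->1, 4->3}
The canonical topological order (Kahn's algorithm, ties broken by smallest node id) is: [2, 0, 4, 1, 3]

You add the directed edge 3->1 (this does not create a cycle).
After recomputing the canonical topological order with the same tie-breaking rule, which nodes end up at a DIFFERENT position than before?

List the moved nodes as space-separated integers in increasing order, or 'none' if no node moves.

Old toposort: [2, 0, 4, 1, 3]
Added edge 3->1
Recompute Kahn (smallest-id tiebreak):
  initial in-degrees: [1, 3, 0, 3, 2]
  ready (indeg=0): [2]
  pop 2: indeg[0]->0; indeg[1]->2; indeg[3]->2; indeg[4]->1 | ready=[0] | order so far=[2]
  pop 0: indeg[3]->1; indeg[4]->0 | ready=[4] | order so far=[2, 0]
  pop 4: indeg[1]->1; indeg[3]->0 | ready=[3] | order so far=[2, 0, 4]
  pop 3: indeg[1]->0 | ready=[1] | order so far=[2, 0, 4, 3]
  pop 1: no out-edges | ready=[] | order so far=[2, 0, 4, 3, 1]
New canonical toposort: [2, 0, 4, 3, 1]
Compare positions:
  Node 0: index 1 -> 1 (same)
  Node 1: index 3 -> 4 (moved)
  Node 2: index 0 -> 0 (same)
  Node 3: index 4 -> 3 (moved)
  Node 4: index 2 -> 2 (same)
Nodes that changed position: 1 3

Answer: 1 3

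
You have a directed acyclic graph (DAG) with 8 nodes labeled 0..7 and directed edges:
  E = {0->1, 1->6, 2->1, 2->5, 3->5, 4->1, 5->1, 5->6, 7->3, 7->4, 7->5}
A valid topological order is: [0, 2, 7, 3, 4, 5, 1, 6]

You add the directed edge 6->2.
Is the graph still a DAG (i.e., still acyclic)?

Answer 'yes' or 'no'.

Given toposort: [0, 2, 7, 3, 4, 5, 1, 6]
Position of 6: index 7; position of 2: index 1
New edge 6->2: backward (u after v in old order)
Backward edge: old toposort is now invalid. Check if this creates a cycle.
Does 2 already reach 6? Reachable from 2: [1, 2, 5, 6]. YES -> cycle!
Still a DAG? no

Answer: no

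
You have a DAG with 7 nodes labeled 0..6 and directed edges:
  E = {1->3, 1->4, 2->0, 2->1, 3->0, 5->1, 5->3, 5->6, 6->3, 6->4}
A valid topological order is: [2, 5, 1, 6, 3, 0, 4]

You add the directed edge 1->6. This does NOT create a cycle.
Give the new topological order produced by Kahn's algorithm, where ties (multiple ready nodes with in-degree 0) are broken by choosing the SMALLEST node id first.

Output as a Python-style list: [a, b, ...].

Old toposort: [2, 5, 1, 6, 3, 0, 4]
Added edge: 1->6
Position of 1 (2) < position of 6 (3). Old order still valid.
Run Kahn's algorithm (break ties by smallest node id):
  initial in-degrees: [2, 2, 0, 3, 2, 0, 2]
  ready (indeg=0): [2, 5]
  pop 2: indeg[0]->1; indeg[1]->1 | ready=[5] | order so far=[2]
  pop 5: indeg[1]->0; indeg[3]->2; indeg[6]->1 | ready=[1] | order so far=[2, 5]
  pop 1: indeg[3]->1; indeg[4]->1; indeg[6]->0 | ready=[6] | order so far=[2, 5, 1]
  pop 6: indeg[3]->0; indeg[4]->0 | ready=[3, 4] | order so far=[2, 5, 1, 6]
  pop 3: indeg[0]->0 | ready=[0, 4] | order so far=[2, 5, 1, 6, 3]
  pop 0: no out-edges | ready=[4] | order so far=[2, 5, 1, 6, 3, 0]
  pop 4: no out-edges | ready=[] | order so far=[2, 5, 1, 6, 3, 0, 4]
  Result: [2, 5, 1, 6, 3, 0, 4]

Answer: [2, 5, 1, 6, 3, 0, 4]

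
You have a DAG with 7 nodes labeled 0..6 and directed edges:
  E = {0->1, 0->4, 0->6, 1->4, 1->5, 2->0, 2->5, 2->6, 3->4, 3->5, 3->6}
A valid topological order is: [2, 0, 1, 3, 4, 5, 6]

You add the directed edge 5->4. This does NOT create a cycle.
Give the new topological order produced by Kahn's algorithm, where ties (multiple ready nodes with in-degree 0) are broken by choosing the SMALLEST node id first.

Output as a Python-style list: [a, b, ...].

Answer: [2, 0, 1, 3, 5, 4, 6]

Derivation:
Old toposort: [2, 0, 1, 3, 4, 5, 6]
Added edge: 5->4
Position of 5 (5) > position of 4 (4). Must reorder: 5 must now come before 4.
Run Kahn's algorithm (break ties by smallest node id):
  initial in-degrees: [1, 1, 0, 0, 4, 3, 3]
  ready (indeg=0): [2, 3]
  pop 2: indeg[0]->0; indeg[5]->2; indeg[6]->2 | ready=[0, 3] | order so far=[2]
  pop 0: indeg[1]->0; indeg[4]->3; indeg[6]->1 | ready=[1, 3] | order so far=[2, 0]
  pop 1: indeg[4]->2; indeg[5]->1 | ready=[3] | order so far=[2, 0, 1]
  pop 3: indeg[4]->1; indeg[5]->0; indeg[6]->0 | ready=[5, 6] | order so far=[2, 0, 1, 3]
  pop 5: indeg[4]->0 | ready=[4, 6] | order so far=[2, 0, 1, 3, 5]
  pop 4: no out-edges | ready=[6] | order so far=[2, 0, 1, 3, 5, 4]
  pop 6: no out-edges | ready=[] | order so far=[2, 0, 1, 3, 5, 4, 6]
  Result: [2, 0, 1, 3, 5, 4, 6]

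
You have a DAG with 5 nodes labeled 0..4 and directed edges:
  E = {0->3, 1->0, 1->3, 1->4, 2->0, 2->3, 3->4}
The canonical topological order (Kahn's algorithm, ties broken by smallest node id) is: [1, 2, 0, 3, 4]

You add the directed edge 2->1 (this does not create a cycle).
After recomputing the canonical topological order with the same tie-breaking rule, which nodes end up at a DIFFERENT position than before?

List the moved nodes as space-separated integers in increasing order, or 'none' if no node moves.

Old toposort: [1, 2, 0, 3, 4]
Added edge 2->1
Recompute Kahn (smallest-id tiebreak):
  initial in-degrees: [2, 1, 0, 3, 2]
  ready (indeg=0): [2]
  pop 2: indeg[0]->1; indeg[1]->0; indeg[3]->2 | ready=[1] | order so far=[2]
  pop 1: indeg[0]->0; indeg[3]->1; indeg[4]->1 | ready=[0] | order so far=[2, 1]
  pop 0: indeg[3]->0 | ready=[3] | order so far=[2, 1, 0]
  pop 3: indeg[4]->0 | ready=[4] | order so far=[2, 1, 0, 3]
  pop 4: no out-edges | ready=[] | order so far=[2, 1, 0, 3, 4]
New canonical toposort: [2, 1, 0, 3, 4]
Compare positions:
  Node 0: index 2 -> 2 (same)
  Node 1: index 0 -> 1 (moved)
  Node 2: index 1 -> 0 (moved)
  Node 3: index 3 -> 3 (same)
  Node 4: index 4 -> 4 (same)
Nodes that changed position: 1 2

Answer: 1 2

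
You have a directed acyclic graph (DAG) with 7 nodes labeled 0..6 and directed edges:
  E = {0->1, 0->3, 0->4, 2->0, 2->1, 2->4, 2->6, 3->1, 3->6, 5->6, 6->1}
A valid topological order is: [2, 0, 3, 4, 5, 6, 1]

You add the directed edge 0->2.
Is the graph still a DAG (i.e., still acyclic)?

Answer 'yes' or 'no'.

Given toposort: [2, 0, 3, 4, 5, 6, 1]
Position of 0: index 1; position of 2: index 0
New edge 0->2: backward (u after v in old order)
Backward edge: old toposort is now invalid. Check if this creates a cycle.
Does 2 already reach 0? Reachable from 2: [0, 1, 2, 3, 4, 6]. YES -> cycle!
Still a DAG? no

Answer: no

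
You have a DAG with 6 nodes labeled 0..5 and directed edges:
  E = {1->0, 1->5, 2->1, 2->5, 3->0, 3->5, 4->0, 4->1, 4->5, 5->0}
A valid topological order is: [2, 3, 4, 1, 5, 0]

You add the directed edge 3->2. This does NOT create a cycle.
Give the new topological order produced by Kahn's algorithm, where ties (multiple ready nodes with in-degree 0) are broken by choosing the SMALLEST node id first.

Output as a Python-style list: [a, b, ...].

Answer: [3, 2, 4, 1, 5, 0]

Derivation:
Old toposort: [2, 3, 4, 1, 5, 0]
Added edge: 3->2
Position of 3 (1) > position of 2 (0). Must reorder: 3 must now come before 2.
Run Kahn's algorithm (break ties by smallest node id):
  initial in-degrees: [4, 2, 1, 0, 0, 4]
  ready (indeg=0): [3, 4]
  pop 3: indeg[0]->3; indeg[2]->0; indeg[5]->3 | ready=[2, 4] | order so far=[3]
  pop 2: indeg[1]->1; indeg[5]->2 | ready=[4] | order so far=[3, 2]
  pop 4: indeg[0]->2; indeg[1]->0; indeg[5]->1 | ready=[1] | order so far=[3, 2, 4]
  pop 1: indeg[0]->1; indeg[5]->0 | ready=[5] | order so far=[3, 2, 4, 1]
  pop 5: indeg[0]->0 | ready=[0] | order so far=[3, 2, 4, 1, 5]
  pop 0: no out-edges | ready=[] | order so far=[3, 2, 4, 1, 5, 0]
  Result: [3, 2, 4, 1, 5, 0]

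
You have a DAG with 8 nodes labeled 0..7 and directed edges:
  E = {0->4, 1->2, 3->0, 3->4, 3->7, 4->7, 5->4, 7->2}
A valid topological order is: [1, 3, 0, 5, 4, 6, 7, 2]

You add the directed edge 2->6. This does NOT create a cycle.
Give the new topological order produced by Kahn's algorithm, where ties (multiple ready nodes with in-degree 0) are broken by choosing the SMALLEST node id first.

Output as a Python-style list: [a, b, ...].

Answer: [1, 3, 0, 5, 4, 7, 2, 6]

Derivation:
Old toposort: [1, 3, 0, 5, 4, 6, 7, 2]
Added edge: 2->6
Position of 2 (7) > position of 6 (5). Must reorder: 2 must now come before 6.
Run Kahn's algorithm (break ties by smallest node id):
  initial in-degrees: [1, 0, 2, 0, 3, 0, 1, 2]
  ready (indeg=0): [1, 3, 5]
  pop 1: indeg[2]->1 | ready=[3, 5] | order so far=[1]
  pop 3: indeg[0]->0; indeg[4]->2; indeg[7]->1 | ready=[0, 5] | order so far=[1, 3]
  pop 0: indeg[4]->1 | ready=[5] | order so far=[1, 3, 0]
  pop 5: indeg[4]->0 | ready=[4] | order so far=[1, 3, 0, 5]
  pop 4: indeg[7]->0 | ready=[7] | order so far=[1, 3, 0, 5, 4]
  pop 7: indeg[2]->0 | ready=[2] | order so far=[1, 3, 0, 5, 4, 7]
  pop 2: indeg[6]->0 | ready=[6] | order so far=[1, 3, 0, 5, 4, 7, 2]
  pop 6: no out-edges | ready=[] | order so far=[1, 3, 0, 5, 4, 7, 2, 6]
  Result: [1, 3, 0, 5, 4, 7, 2, 6]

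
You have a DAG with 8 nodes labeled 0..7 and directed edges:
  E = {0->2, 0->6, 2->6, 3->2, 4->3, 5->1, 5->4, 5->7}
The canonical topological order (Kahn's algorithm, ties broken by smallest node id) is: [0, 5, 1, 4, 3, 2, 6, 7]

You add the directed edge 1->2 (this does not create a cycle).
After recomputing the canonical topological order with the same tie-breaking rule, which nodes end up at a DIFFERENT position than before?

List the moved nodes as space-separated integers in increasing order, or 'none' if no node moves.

Answer: none

Derivation:
Old toposort: [0, 5, 1, 4, 3, 2, 6, 7]
Added edge 1->2
Recompute Kahn (smallest-id tiebreak):
  initial in-degrees: [0, 1, 3, 1, 1, 0, 2, 1]
  ready (indeg=0): [0, 5]
  pop 0: indeg[2]->2; indeg[6]->1 | ready=[5] | order so far=[0]
  pop 5: indeg[1]->0; indeg[4]->0; indeg[7]->0 | ready=[1, 4, 7] | order so far=[0, 5]
  pop 1: indeg[2]->1 | ready=[4, 7] | order so far=[0, 5, 1]
  pop 4: indeg[3]->0 | ready=[3, 7] | order so far=[0, 5, 1, 4]
  pop 3: indeg[2]->0 | ready=[2, 7] | order so far=[0, 5, 1, 4, 3]
  pop 2: indeg[6]->0 | ready=[6, 7] | order so far=[0, 5, 1, 4, 3, 2]
  pop 6: no out-edges | ready=[7] | order so far=[0, 5, 1, 4, 3, 2, 6]
  pop 7: no out-edges | ready=[] | order so far=[0, 5, 1, 4, 3, 2, 6, 7]
New canonical toposort: [0, 5, 1, 4, 3, 2, 6, 7]
Compare positions:
  Node 0: index 0 -> 0 (same)
  Node 1: index 2 -> 2 (same)
  Node 2: index 5 -> 5 (same)
  Node 3: index 4 -> 4 (same)
  Node 4: index 3 -> 3 (same)
  Node 5: index 1 -> 1 (same)
  Node 6: index 6 -> 6 (same)
  Node 7: index 7 -> 7 (same)
Nodes that changed position: none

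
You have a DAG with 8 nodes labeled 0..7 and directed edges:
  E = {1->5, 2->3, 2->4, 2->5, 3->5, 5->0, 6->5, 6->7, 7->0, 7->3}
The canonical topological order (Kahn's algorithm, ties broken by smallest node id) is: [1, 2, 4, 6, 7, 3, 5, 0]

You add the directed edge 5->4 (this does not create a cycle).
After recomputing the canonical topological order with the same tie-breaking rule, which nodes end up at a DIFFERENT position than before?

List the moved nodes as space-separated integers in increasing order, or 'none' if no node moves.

Old toposort: [1, 2, 4, 6, 7, 3, 5, 0]
Added edge 5->4
Recompute Kahn (smallest-id tiebreak):
  initial in-degrees: [2, 0, 0, 2, 2, 4, 0, 1]
  ready (indeg=0): [1, 2, 6]
  pop 1: indeg[5]->3 | ready=[2, 6] | order so far=[1]
  pop 2: indeg[3]->1; indeg[4]->1; indeg[5]->2 | ready=[6] | order so far=[1, 2]
  pop 6: indeg[5]->1; indeg[7]->0 | ready=[7] | order so far=[1, 2, 6]
  pop 7: indeg[0]->1; indeg[3]->0 | ready=[3] | order so far=[1, 2, 6, 7]
  pop 3: indeg[5]->0 | ready=[5] | order so far=[1, 2, 6, 7, 3]
  pop 5: indeg[0]->0; indeg[4]->0 | ready=[0, 4] | order so far=[1, 2, 6, 7, 3, 5]
  pop 0: no out-edges | ready=[4] | order so far=[1, 2, 6, 7, 3, 5, 0]
  pop 4: no out-edges | ready=[] | order so far=[1, 2, 6, 7, 3, 5, 0, 4]
New canonical toposort: [1, 2, 6, 7, 3, 5, 0, 4]
Compare positions:
  Node 0: index 7 -> 6 (moved)
  Node 1: index 0 -> 0 (same)
  Node 2: index 1 -> 1 (same)
  Node 3: index 5 -> 4 (moved)
  Node 4: index 2 -> 7 (moved)
  Node 5: index 6 -> 5 (moved)
  Node 6: index 3 -> 2 (moved)
  Node 7: index 4 -> 3 (moved)
Nodes that changed position: 0 3 4 5 6 7

Answer: 0 3 4 5 6 7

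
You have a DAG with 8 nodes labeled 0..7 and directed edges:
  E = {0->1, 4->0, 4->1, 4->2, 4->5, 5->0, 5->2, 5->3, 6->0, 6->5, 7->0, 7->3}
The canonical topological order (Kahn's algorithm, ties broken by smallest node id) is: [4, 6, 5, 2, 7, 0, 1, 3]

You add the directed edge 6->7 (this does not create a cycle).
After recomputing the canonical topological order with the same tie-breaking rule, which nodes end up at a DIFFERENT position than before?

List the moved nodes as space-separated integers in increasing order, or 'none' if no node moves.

Answer: none

Derivation:
Old toposort: [4, 6, 5, 2, 7, 0, 1, 3]
Added edge 6->7
Recompute Kahn (smallest-id tiebreak):
  initial in-degrees: [4, 2, 2, 2, 0, 2, 0, 1]
  ready (indeg=0): [4, 6]
  pop 4: indeg[0]->3; indeg[1]->1; indeg[2]->1; indeg[5]->1 | ready=[6] | order so far=[4]
  pop 6: indeg[0]->2; indeg[5]->0; indeg[7]->0 | ready=[5, 7] | order so far=[4, 6]
  pop 5: indeg[0]->1; indeg[2]->0; indeg[3]->1 | ready=[2, 7] | order so far=[4, 6, 5]
  pop 2: no out-edges | ready=[7] | order so far=[4, 6, 5, 2]
  pop 7: indeg[0]->0; indeg[3]->0 | ready=[0, 3] | order so far=[4, 6, 5, 2, 7]
  pop 0: indeg[1]->0 | ready=[1, 3] | order so far=[4, 6, 5, 2, 7, 0]
  pop 1: no out-edges | ready=[3] | order so far=[4, 6, 5, 2, 7, 0, 1]
  pop 3: no out-edges | ready=[] | order so far=[4, 6, 5, 2, 7, 0, 1, 3]
New canonical toposort: [4, 6, 5, 2, 7, 0, 1, 3]
Compare positions:
  Node 0: index 5 -> 5 (same)
  Node 1: index 6 -> 6 (same)
  Node 2: index 3 -> 3 (same)
  Node 3: index 7 -> 7 (same)
  Node 4: index 0 -> 0 (same)
  Node 5: index 2 -> 2 (same)
  Node 6: index 1 -> 1 (same)
  Node 7: index 4 -> 4 (same)
Nodes that changed position: none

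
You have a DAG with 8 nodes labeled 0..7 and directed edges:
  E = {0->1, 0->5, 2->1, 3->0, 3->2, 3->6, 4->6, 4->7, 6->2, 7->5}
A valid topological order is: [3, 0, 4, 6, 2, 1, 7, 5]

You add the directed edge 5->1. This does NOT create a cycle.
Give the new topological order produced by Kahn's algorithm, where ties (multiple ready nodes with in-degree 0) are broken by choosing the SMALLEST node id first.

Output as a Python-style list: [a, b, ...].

Answer: [3, 0, 4, 6, 2, 7, 5, 1]

Derivation:
Old toposort: [3, 0, 4, 6, 2, 1, 7, 5]
Added edge: 5->1
Position of 5 (7) > position of 1 (5). Must reorder: 5 must now come before 1.
Run Kahn's algorithm (break ties by smallest node id):
  initial in-degrees: [1, 3, 2, 0, 0, 2, 2, 1]
  ready (indeg=0): [3, 4]
  pop 3: indeg[0]->0; indeg[2]->1; indeg[6]->1 | ready=[0, 4] | order so far=[3]
  pop 0: indeg[1]->2; indeg[5]->1 | ready=[4] | order so far=[3, 0]
  pop 4: indeg[6]->0; indeg[7]->0 | ready=[6, 7] | order so far=[3, 0, 4]
  pop 6: indeg[2]->0 | ready=[2, 7] | order so far=[3, 0, 4, 6]
  pop 2: indeg[1]->1 | ready=[7] | order so far=[3, 0, 4, 6, 2]
  pop 7: indeg[5]->0 | ready=[5] | order so far=[3, 0, 4, 6, 2, 7]
  pop 5: indeg[1]->0 | ready=[1] | order so far=[3, 0, 4, 6, 2, 7, 5]
  pop 1: no out-edges | ready=[] | order so far=[3, 0, 4, 6, 2, 7, 5, 1]
  Result: [3, 0, 4, 6, 2, 7, 5, 1]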